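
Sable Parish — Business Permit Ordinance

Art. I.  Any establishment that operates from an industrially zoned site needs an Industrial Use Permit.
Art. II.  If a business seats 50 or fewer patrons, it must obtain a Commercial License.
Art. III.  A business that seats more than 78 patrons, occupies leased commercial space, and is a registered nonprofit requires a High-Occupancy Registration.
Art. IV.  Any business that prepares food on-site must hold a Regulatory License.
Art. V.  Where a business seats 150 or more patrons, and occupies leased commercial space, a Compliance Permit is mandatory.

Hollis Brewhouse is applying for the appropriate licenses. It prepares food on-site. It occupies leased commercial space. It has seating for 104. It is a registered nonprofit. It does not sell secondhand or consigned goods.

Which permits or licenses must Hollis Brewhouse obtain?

High-Occupancy Registration, Regulatory License

Art. I. occupies leased commercial space (not: operates from an industrially zoned site) → Industrial Use Permit not required.
Art. II. seating 104 > 50 → Commercial License not required.
Art. III. seating 104 > 78; occupies leased commercial space; is a registered nonprofit → High-Occupancy Registration required.
Art. IV. prepares food on-site → Regulatory License required.
Art. V. seating 104 < 150; occupies leased commercial space → Compliance Permit not required.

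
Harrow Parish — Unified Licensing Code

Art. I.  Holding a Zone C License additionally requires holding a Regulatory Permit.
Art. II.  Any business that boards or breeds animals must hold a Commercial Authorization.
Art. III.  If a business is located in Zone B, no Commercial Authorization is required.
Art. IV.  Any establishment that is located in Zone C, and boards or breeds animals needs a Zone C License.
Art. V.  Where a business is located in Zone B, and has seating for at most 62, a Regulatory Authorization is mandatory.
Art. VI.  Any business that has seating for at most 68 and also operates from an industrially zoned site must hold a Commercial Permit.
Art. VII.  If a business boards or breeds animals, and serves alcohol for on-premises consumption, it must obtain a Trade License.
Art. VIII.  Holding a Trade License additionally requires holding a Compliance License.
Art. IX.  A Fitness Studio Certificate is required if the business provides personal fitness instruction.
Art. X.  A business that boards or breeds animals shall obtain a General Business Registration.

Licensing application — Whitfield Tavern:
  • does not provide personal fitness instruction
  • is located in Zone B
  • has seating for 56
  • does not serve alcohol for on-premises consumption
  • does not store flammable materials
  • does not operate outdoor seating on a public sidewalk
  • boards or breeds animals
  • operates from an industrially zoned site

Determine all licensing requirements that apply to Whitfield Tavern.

Art. I. Zone C License is not required → no effect.
Art. II. boards or breeds animals → Commercial Authorization required.
Art. III. is located in Zone B → exempt from Commercial Authorization.
Art. IV. is located in Zone B (not: is located in Zone C); boards or breeds animals → Zone C License not required.
Art. V. is located in Zone B; seating 56 ≤ 62 → Regulatory Authorization required.
Art. VI. seating 56 ≤ 68; operates from an industrially zoned site → Commercial Permit required.
Art. VII. boards or breeds animals; does not serve alcohol for on-premises consumption → Trade License not required.
Art. VIII. Trade License is not required → no effect.
Art. IX. does not provide personal fitness instruction → Fitness Studio Certificate not required.
Art. X. boards or breeds animals → General Business Registration required.

Commercial Permit, General Business Registration, Regulatory Authorization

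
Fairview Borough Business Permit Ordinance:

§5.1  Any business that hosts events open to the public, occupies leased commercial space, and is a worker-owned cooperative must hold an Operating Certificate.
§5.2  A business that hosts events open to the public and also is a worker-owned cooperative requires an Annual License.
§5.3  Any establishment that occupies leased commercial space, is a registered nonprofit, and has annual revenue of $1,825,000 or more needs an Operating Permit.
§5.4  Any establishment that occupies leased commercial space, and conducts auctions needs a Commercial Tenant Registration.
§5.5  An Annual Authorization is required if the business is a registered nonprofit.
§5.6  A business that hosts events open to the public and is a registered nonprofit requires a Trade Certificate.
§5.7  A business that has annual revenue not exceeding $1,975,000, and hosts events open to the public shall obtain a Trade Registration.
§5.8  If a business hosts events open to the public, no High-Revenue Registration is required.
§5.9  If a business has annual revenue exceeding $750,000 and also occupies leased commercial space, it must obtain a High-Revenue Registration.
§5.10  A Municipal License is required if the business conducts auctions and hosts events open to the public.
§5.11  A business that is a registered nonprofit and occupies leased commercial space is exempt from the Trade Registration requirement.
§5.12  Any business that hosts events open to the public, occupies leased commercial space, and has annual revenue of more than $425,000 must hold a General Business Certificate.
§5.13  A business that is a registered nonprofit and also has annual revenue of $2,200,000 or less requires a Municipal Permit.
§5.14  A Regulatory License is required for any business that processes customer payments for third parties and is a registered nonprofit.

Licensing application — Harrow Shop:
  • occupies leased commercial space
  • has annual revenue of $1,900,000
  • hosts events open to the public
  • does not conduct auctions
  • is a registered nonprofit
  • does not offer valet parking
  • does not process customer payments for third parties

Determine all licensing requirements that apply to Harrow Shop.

§5.1 hosts events open to the public; occupies leased commercial space; is a registered nonprofit (not: is a worker-owned cooperative) → Operating Certificate not required.
§5.2 hosts events open to the public; is a registered nonprofit (not: is a worker-owned cooperative) → Annual License not required.
§5.3 occupies leased commercial space; is a registered nonprofit; revenue $1,900,000 ≥ $1,825,000 → Operating Permit required.
§5.4 occupies leased commercial space; does not conduct auctions → Commercial Tenant Registration not required.
§5.5 is a registered nonprofit → Annual Authorization required.
§5.6 hosts events open to the public; is a registered nonprofit → Trade Certificate required.
§5.7 revenue $1,900,000 ≤ $1,975,000; hosts events open to the public → Trade Registration required.
§5.8 hosts events open to the public → exempt from High-Revenue Registration.
§5.9 revenue $1,900,000 > $750,000; occupies leased commercial space → High-Revenue Registration required.
§5.10 does not conduct auctions; hosts events open to the public → Municipal License not required.
§5.11 is a registered nonprofit; occupies leased commercial space → exempt from Trade Registration.
§5.12 hosts events open to the public; occupies leased commercial space; revenue $1,900,000 > $425,000 → General Business Certificate required.
§5.13 is a registered nonprofit; revenue $1,900,000 ≤ $2,200,000 → Municipal Permit required.
§5.14 does not process customer payments for third parties; is a registered nonprofit → Regulatory License not required.

Annual Authorization, General Business Certificate, Municipal Permit, Operating Permit, Trade Certificate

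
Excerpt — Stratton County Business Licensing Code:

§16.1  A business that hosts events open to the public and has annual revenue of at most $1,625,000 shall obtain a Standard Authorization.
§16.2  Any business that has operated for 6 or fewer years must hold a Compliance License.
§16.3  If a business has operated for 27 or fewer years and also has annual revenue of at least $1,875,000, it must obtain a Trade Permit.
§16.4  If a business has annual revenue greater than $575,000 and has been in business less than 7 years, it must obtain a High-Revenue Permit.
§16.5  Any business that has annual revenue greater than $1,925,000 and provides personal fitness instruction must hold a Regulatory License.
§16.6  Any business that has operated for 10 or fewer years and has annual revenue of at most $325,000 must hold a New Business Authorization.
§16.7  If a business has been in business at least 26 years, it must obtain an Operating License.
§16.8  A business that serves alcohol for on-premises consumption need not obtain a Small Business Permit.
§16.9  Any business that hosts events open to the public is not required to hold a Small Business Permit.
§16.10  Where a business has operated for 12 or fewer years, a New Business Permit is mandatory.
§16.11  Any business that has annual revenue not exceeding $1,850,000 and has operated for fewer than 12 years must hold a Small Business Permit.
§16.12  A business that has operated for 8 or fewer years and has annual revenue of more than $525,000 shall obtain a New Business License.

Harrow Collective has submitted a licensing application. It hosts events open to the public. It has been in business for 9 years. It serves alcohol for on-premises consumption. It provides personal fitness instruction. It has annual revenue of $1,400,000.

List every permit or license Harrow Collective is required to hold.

§16.1 hosts events open to the public; revenue $1,400,000 ≤ $1,625,000 → Standard Authorization required.
§16.2 years in business 9 > 6 → Compliance License not required.
§16.3 years in business 9 ≤ 27; revenue $1,400,000 < $1,875,000 → Trade Permit not required.
§16.4 revenue $1,400,000 > $575,000; years in business 9 ≥ 7 → High-Revenue Permit not required.
§16.5 revenue $1,400,000 ≤ $1,925,000; provides personal fitness instruction → Regulatory License not required.
§16.6 years in business 9 ≤ 10; revenue $1,400,000 > $325,000 → New Business Authorization not required.
§16.7 years in business 9 < 26 → Operating License not required.
§16.8 serves alcohol for on-premises consumption → exempt from Small Business Permit.
§16.9 hosts events open to the public → exempt from Small Business Permit.
§16.10 years in business 9 ≤ 12 → New Business Permit required.
§16.11 revenue $1,400,000 ≤ $1,850,000; years in business 9 < 12 → Small Business Permit required.
§16.12 years in business 9 > 8; revenue $1,400,000 > $525,000 → New Business License not required.

New Business Permit, Standard Authorization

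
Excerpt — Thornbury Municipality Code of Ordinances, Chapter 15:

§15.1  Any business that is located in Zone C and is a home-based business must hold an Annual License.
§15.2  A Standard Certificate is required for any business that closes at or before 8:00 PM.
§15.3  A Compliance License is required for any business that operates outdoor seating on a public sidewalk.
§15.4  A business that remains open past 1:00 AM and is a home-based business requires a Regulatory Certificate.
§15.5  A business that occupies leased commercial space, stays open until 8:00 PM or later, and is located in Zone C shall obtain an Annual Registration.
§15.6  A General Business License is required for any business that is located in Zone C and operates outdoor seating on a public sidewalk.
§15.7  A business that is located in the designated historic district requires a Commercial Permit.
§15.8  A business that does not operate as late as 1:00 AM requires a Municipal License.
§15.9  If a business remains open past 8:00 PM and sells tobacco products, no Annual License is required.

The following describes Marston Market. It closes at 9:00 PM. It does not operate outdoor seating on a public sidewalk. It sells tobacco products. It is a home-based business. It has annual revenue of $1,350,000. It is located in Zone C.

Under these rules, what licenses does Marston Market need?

Municipal License

§15.1 is located in Zone C; is a home-based business → Annual License required.
§15.2 closes 9:00 PM, after 8:00 PM → Standard Certificate not required.
§15.3 does not operate outdoor seating on a public sidewalk → Compliance License not required.
§15.4 closes 9:00 PM, at/before 1:00 AM; is a home-based business → Regulatory Certificate not required.
§15.5 is a home-based business (not: occupies leased commercial space); closes 9:00 PM, after 8:00 PM; is located in Zone C → Annual Registration not required.
§15.6 is located in Zone C; does not operate outdoor seating on a public sidewalk → General Business License not required.
§15.7 is located in Zone C (not: is located in the designated historic district) → Commercial Permit not required.
§15.8 closes 9:00 PM, at/before 1:00 AM → Municipal License required.
§15.9 closes 9:00 PM, after 8:00 PM; sells tobacco products → exempt from Annual License.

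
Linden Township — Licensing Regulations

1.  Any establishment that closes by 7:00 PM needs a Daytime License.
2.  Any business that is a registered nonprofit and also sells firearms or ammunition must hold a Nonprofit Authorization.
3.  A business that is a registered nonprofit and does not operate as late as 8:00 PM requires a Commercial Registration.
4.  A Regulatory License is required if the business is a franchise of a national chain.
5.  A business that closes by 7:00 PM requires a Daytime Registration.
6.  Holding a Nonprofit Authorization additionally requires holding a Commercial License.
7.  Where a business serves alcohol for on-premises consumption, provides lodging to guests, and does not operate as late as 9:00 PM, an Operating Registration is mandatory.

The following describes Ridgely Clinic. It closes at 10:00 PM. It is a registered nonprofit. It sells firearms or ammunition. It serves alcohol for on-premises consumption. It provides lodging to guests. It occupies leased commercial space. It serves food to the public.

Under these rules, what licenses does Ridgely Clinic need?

1. closes 10:00 PM, after 7:00 PM → Daytime License not required.
2. is a registered nonprofit; sells firearms or ammunition → Nonprofit Authorization required.
3. is a registered nonprofit; closes 10:00 PM, after 8:00 PM → Commercial Registration not required.
4. is a registered nonprofit (not: is a franchise of a national chain) → Regulatory License not required.
5. closes 10:00 PM, after 7:00 PM → Daytime Registration not required.
6. Nonprofit Authorization is required → Commercial License also required.
7. serves alcohol for on-premises consumption; provides lodging to guests; closes 10:00 PM, after 9:00 PM → Operating Registration not required.

Commercial License, Nonprofit Authorization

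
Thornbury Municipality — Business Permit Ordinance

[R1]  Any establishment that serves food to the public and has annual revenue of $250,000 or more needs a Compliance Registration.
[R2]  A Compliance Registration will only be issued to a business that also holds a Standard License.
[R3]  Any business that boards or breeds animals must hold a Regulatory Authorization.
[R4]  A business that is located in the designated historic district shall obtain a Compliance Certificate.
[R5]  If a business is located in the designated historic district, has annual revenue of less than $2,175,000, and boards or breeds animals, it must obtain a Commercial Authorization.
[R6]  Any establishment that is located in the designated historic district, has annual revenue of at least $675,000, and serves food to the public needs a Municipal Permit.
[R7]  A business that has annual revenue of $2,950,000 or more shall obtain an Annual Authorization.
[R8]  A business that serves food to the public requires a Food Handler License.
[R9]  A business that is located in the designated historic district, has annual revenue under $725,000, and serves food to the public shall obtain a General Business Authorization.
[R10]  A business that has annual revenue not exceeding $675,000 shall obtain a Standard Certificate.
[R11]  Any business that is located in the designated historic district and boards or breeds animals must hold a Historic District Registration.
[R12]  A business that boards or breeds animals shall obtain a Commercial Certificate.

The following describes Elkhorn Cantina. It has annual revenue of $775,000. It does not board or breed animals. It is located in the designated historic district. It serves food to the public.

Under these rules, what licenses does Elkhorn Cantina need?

Compliance Certificate, Compliance Registration, Food Handler License, Municipal Permit, Standard License

[R1] serves food to the public; revenue $775,000 ≥ $250,000 → Compliance Registration required.
[R2] Compliance Registration is required → Standard License also required.
[R3] does not board or breed animals → Regulatory Authorization not required.
[R4] is located in the designated historic district → Compliance Certificate required.
[R5] is located in the designated historic district; revenue $775,000 < $2,175,000; does not board or breed animals → Commercial Authorization not required.
[R6] is located in the designated historic district; revenue $775,000 ≥ $675,000; serves food to the public → Municipal Permit required.
[R7] revenue $775,000 < $2,950,000 → Annual Authorization not required.
[R8] serves food to the public → Food Handler License required.
[R9] is located in the designated historic district; revenue $775,000 ≥ $725,000; serves food to the public → General Business Authorization not required.
[R10] revenue $775,000 > $675,000 → Standard Certificate not required.
[R11] is located in the designated historic district; does not board or breed animals → Historic District Registration not required.
[R12] does not board or breed animals → Commercial Certificate not required.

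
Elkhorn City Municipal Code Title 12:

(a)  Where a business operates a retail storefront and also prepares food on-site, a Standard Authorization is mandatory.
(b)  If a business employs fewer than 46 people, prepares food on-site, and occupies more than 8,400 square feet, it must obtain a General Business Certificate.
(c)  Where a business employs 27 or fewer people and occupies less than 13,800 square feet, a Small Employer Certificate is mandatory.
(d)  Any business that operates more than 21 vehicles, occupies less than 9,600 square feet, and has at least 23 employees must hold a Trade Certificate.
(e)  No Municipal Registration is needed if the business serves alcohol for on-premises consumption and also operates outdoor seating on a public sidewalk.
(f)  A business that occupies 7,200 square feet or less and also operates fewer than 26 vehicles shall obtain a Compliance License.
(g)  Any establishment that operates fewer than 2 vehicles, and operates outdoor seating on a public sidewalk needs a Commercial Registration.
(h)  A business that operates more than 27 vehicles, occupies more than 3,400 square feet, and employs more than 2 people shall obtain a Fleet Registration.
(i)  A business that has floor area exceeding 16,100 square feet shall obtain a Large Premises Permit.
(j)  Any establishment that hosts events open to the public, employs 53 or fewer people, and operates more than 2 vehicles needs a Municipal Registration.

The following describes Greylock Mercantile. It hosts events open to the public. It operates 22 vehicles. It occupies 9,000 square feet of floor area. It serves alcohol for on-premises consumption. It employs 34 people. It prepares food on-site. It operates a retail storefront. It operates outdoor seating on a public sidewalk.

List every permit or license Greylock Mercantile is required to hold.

(a) operates a retail storefront; prepares food on-site → Standard Authorization required.
(b) employees 34 < 46; prepares food on-site; floor area 9,000 square feet > 8,400 square feet → General Business Certificate required.
(c) employees 34 > 27; floor area 9,000 square feet < 13,800 square feet → Small Employer Certificate not required.
(d) vehicles 22 > 21; floor area 9,000 square feet < 9,600 square feet; employees 34 ≥ 23 → Trade Certificate required.
(e) serves alcohol for on-premises consumption; operates outdoor seating on a public sidewalk → exempt from Municipal Registration.
(f) floor area 9,000 square feet > 7,200 square feet; vehicles 22 < 26 → Compliance License not required.
(g) vehicles 22 ≥ 2; operates outdoor seating on a public sidewalk → Commercial Registration not required.
(h) vehicles 22 ≤ 27; floor area 9,000 square feet > 3,400 square feet; employees 34 > 2 → Fleet Registration not required.
(i) floor area 9,000 square feet ≤ 16,100 square feet → Large Premises Permit not required.
(j) hosts events open to the public; employees 34 ≤ 53; vehicles 22 > 2 → Municipal Registration required.

General Business Certificate, Standard Authorization, Trade Certificate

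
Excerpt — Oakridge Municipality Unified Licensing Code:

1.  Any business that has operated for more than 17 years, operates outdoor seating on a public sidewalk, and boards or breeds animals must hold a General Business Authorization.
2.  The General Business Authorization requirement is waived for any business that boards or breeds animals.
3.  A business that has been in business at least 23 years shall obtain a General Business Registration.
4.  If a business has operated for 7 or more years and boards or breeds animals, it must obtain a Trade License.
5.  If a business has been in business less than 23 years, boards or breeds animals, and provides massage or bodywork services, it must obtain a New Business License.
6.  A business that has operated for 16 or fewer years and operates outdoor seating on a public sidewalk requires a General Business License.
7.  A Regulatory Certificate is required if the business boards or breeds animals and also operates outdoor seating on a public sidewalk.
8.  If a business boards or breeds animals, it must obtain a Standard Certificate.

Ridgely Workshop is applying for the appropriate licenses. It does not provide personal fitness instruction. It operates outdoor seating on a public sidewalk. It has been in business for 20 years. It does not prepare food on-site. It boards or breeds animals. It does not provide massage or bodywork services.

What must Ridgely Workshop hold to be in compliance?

Regulatory Certificate, Standard Certificate, Trade License

1. years in business 20 > 17; operates outdoor seating on a public sidewalk; boards or breeds animals → General Business Authorization required.
2. boards or breeds animals → exempt from General Business Authorization.
3. years in business 20 < 23 → General Business Registration not required.
4. years in business 20 ≥ 7; boards or breeds animals → Trade License required.
5. years in business 20 < 23; boards or breeds animals; does not provide massage or bodywork services → New Business License not required.
6. years in business 20 > 16; operates outdoor seating on a public sidewalk → General Business License not required.
7. boards or breeds animals; operates outdoor seating on a public sidewalk → Regulatory Certificate required.
8. boards or breeds animals → Standard Certificate required.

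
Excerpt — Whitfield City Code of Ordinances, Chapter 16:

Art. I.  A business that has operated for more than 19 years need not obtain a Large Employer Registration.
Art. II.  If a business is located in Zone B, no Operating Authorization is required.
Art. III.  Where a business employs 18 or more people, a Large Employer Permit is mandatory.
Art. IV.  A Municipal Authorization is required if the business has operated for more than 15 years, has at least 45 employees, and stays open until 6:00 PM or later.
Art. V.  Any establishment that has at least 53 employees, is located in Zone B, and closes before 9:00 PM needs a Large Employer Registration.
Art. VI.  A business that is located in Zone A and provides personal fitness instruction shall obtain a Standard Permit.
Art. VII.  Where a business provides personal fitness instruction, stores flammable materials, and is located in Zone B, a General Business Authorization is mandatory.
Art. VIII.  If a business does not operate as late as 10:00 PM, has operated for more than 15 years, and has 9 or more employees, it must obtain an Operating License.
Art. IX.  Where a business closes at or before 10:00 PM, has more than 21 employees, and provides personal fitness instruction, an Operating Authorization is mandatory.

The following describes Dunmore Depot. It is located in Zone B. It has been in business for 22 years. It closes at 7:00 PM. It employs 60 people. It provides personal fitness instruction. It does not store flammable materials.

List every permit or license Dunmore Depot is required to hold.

Large Employer Permit, Municipal Authorization, Operating License

Art. I. years in business 22 > 19 → exempt from Large Employer Registration.
Art. II. is located in Zone B → exempt from Operating Authorization.
Art. III. employees 60 ≥ 18 → Large Employer Permit required.
Art. IV. years in business 22 > 15; employees 60 ≥ 45; closes 7:00 PM, after 6:00 PM → Municipal Authorization required.
Art. V. employees 60 ≥ 53; is located in Zone B; closes 7:00 PM, at/before 9:00 PM → Large Employer Registration required.
Art. VI. is located in Zone B (not: is located in Zone A); provides personal fitness instruction → Standard Permit not required.
Art. VII. provides personal fitness instruction; does not store flammable materials; is located in Zone B → General Business Authorization not required.
Art. VIII. closes 7:00 PM, at/before 10:00 PM; years in business 22 > 15; employees 60 ≥ 9 → Operating License required.
Art. IX. closes 7:00 PM, at/before 10:00 PM; employees 60 > 21; provides personal fitness instruction → Operating Authorization required.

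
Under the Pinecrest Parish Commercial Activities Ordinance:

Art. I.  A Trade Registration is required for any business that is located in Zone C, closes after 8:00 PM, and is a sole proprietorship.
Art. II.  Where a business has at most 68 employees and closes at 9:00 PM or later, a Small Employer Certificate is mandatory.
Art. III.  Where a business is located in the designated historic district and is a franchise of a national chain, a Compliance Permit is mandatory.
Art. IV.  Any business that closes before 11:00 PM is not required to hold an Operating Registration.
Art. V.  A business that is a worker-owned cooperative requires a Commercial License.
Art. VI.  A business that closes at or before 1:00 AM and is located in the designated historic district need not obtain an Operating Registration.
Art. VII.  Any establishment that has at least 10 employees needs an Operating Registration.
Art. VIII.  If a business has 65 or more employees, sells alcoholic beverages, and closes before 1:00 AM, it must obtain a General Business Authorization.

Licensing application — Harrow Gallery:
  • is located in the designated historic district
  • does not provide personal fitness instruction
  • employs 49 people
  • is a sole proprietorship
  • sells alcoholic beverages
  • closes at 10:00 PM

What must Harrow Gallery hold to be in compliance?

Small Employer Certificate

Art. I. is located in the designated historic district (not: is located in Zone C); closes 10:00 PM, after 8:00 PM; is a sole proprietorship → Trade Registration not required.
Art. II. employees 49 ≤ 68; closes 10:00 PM, after 9:00 PM → Small Employer Certificate required.
Art. III. is located in the designated historic district; is a sole proprietorship (not: is a franchise of a national chain) → Compliance Permit not required.
Art. IV. closes 10:00 PM, at/before 11:00 PM → exempt from Operating Registration.
Art. V. is a sole proprietorship (not: is a worker-owned cooperative) → Commercial License not required.
Art. VI. closes 10:00 PM, at/before 1:00 AM; is located in the designated historic district → exempt from Operating Registration.
Art. VII. employees 49 ≥ 10 → Operating Registration required.
Art. VIII. employees 49 < 65; sells alcoholic beverages; closes 10:00 PM, at/before 1:00 AM → General Business Authorization not required.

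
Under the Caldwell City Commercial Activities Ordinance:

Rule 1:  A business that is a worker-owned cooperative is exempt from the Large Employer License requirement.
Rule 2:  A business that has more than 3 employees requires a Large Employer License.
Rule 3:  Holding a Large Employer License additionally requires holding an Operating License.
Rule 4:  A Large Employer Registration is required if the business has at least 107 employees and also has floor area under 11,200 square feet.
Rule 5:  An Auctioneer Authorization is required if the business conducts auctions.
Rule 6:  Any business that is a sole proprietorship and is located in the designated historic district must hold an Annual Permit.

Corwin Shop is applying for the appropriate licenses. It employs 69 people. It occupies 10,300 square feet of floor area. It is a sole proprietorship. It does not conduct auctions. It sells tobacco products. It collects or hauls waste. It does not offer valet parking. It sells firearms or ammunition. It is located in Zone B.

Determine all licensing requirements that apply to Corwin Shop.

Rule 1: is a sole proprietorship (not: is a worker-owned cooperative) → Large Employer License exemption does not apply.
Rule 2: employees 69 > 3 → Large Employer License required.
Rule 3: Large Employer License is required → Operating License also required.
Rule 4: employees 69 < 107; floor area 10,300 square feet < 11,200 square feet → Large Employer Registration not required.
Rule 5: does not conduct auctions → Auctioneer Authorization not required.
Rule 6: is a sole proprietorship; is located in Zone B (not: is located in the designated historic district) → Annual Permit not required.

Large Employer License, Operating License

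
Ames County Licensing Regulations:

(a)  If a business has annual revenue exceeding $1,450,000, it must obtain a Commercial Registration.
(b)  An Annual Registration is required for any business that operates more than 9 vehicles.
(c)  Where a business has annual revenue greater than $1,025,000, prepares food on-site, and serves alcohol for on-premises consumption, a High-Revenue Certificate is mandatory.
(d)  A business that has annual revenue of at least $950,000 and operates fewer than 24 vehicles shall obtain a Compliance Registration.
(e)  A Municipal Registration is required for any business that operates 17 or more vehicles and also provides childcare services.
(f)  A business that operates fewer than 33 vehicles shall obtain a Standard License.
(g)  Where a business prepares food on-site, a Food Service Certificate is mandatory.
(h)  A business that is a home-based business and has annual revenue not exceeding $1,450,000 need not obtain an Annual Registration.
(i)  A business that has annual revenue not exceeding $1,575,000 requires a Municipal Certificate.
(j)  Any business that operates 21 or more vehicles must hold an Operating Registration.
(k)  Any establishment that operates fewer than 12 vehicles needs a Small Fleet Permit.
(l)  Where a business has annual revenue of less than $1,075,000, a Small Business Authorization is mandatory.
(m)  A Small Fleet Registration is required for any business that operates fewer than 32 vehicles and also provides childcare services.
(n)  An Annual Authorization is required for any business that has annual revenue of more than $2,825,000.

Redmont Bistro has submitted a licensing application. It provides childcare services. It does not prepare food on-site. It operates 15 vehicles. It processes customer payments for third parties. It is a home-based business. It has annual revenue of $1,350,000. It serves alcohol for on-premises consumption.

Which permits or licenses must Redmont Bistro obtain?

Compliance Registration, Municipal Certificate, Small Fleet Registration, Standard License

(a) revenue $1,350,000 ≤ $1,450,000 → Commercial Registration not required.
(b) vehicles 15 > 9 → Annual Registration required.
(c) revenue $1,350,000 > $1,025,000; does not prepare food on-site; serves alcohol for on-premises consumption → High-Revenue Certificate not required.
(d) revenue $1,350,000 ≥ $950,000; vehicles 15 < 24 → Compliance Registration required.
(e) vehicles 15 < 17; provides childcare services → Municipal Registration not required.
(f) vehicles 15 < 33 → Standard License required.
(g) does not prepare food on-site → Food Service Certificate not required.
(h) is a home-based business; revenue $1,350,000 ≤ $1,450,000 → exempt from Annual Registration.
(i) revenue $1,350,000 ≤ $1,575,000 → Municipal Certificate required.
(j) vehicles 15 < 21 → Operating Registration not required.
(k) vehicles 15 ≥ 12 → Small Fleet Permit not required.
(l) revenue $1,350,000 ≥ $1,075,000 → Small Business Authorization not required.
(m) vehicles 15 < 32; provides childcare services → Small Fleet Registration required.
(n) revenue $1,350,000 ≤ $2,825,000 → Annual Authorization not required.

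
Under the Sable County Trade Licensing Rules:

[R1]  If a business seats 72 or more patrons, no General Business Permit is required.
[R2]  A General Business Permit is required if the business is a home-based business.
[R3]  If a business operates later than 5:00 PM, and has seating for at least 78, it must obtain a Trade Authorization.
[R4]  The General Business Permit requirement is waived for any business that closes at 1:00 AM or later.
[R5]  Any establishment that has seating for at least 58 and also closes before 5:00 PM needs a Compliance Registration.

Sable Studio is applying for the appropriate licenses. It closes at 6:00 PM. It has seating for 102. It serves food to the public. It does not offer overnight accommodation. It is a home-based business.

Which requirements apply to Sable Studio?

[R1] seating 102 ≥ 72 → exempt from General Business Permit.
[R2] is a home-based business → General Business Permit required.
[R3] closes 6:00 PM, after 5:00 PM; seating 102 ≥ 78 → Trade Authorization required.
[R4] closes 6:00 PM, at/before 1:00 AM → General Business Permit exemption does not apply.
[R5] seating 102 ≥ 58; closes 6:00 PM, after 5:00 PM → Compliance Registration not required.

Trade Authorization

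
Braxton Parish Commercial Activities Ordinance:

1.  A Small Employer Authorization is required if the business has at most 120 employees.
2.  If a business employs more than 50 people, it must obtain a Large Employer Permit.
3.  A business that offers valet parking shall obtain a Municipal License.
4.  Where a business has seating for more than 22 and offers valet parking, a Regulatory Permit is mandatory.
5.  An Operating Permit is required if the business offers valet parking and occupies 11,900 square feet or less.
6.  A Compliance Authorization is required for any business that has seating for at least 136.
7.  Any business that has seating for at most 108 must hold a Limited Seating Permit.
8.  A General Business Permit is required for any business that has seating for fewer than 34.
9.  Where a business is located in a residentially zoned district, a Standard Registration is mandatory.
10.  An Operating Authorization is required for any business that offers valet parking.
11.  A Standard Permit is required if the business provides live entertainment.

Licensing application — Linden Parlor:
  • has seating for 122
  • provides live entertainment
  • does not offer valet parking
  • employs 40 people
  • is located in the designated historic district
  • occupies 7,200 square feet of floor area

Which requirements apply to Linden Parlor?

1. employees 40 ≤ 120 → Small Employer Authorization required.
2. employees 40 ≤ 50 → Large Employer Permit not required.
3. does not offer valet parking → Municipal License not required.
4. seating 122 > 22; does not offer valet parking → Regulatory Permit not required.
5. does not offer valet parking; floor area 7,200 square feet ≤ 11,900 square feet → Operating Permit not required.
6. seating 122 < 136 → Compliance Authorization not required.
7. seating 122 > 108 → Limited Seating Permit not required.
8. seating 122 ≥ 34 → General Business Permit not required.
9. is located in the designated historic district (not: is located in a residentially zoned district) → Standard Registration not required.
10. does not offer valet parking → Operating Authorization not required.
11. provides live entertainment → Standard Permit required.

Small Employer Authorization, Standard Permit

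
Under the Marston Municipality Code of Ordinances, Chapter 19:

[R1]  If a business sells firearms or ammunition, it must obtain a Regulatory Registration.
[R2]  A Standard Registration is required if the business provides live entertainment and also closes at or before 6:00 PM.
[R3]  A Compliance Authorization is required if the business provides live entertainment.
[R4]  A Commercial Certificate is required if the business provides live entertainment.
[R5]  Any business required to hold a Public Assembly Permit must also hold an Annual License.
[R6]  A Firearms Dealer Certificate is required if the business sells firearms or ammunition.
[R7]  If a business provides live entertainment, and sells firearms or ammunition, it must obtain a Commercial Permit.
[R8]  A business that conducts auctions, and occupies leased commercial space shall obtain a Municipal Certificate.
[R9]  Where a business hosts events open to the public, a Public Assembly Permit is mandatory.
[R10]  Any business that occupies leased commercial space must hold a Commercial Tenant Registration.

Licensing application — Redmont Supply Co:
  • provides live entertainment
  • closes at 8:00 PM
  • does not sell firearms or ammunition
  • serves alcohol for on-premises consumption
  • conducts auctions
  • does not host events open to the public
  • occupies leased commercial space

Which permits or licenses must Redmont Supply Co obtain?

Commercial Certificate, Commercial Tenant Registration, Compliance Authorization, Municipal Certificate

[R1] does not sell firearms or ammunition → Regulatory Registration not required.
[R2] provides live entertainment; closes 8:00 PM, after 6:00 PM → Standard Registration not required.
[R3] provides live entertainment → Compliance Authorization required.
[R4] provides live entertainment → Commercial Certificate required.
[R5] Public Assembly Permit is not required → no effect.
[R6] does not sell firearms or ammunition → Firearms Dealer Certificate not required.
[R7] provides live entertainment; does not sell firearms or ammunition → Commercial Permit not required.
[R8] conducts auctions; occupies leased commercial space → Municipal Certificate required.
[R9] does not host events open to the public → Public Assembly Permit not required.
[R10] occupies leased commercial space → Commercial Tenant Registration required.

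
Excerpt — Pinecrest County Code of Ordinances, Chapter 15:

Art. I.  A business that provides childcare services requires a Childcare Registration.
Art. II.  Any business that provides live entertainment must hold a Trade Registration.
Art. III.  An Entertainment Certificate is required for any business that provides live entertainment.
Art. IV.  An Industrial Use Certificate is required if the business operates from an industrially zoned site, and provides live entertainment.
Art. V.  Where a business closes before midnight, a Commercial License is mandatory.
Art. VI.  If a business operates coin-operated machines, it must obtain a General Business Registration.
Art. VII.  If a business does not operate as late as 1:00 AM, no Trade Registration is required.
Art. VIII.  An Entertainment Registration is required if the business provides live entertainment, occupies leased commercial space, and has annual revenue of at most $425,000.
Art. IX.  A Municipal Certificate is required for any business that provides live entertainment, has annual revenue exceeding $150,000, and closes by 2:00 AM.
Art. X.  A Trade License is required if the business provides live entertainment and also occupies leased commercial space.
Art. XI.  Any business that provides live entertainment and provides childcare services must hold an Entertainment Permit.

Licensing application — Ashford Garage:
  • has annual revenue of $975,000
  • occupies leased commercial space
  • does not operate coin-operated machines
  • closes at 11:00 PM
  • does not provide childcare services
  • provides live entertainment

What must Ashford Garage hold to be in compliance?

Commercial License, Entertainment Certificate, Municipal Certificate, Trade License

Art. I. does not provide childcare services → Childcare Registration not required.
Art. II. provides live entertainment → Trade Registration required.
Art. III. provides live entertainment → Entertainment Certificate required.
Art. IV. occupies leased commercial space (not: operates from an industrially zoned site); provides live entertainment → Industrial Use Certificate not required.
Art. V. closes 11:00 PM, at/before midnight → Commercial License required.
Art. VI. does not operate coin-operated machines → General Business Registration not required.
Art. VII. closes 11:00 PM, at/before 1:00 AM → exempt from Trade Registration.
Art. VIII. provides live entertainment; occupies leased commercial space; revenue $975,000 > $425,000 → Entertainment Registration not required.
Art. IX. provides live entertainment; revenue $975,000 > $150,000; closes 11:00 PM, at/before 2:00 AM → Municipal Certificate required.
Art. X. provides live entertainment; occupies leased commercial space → Trade License required.
Art. XI. provides live entertainment; does not provide childcare services → Entertainment Permit not required.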